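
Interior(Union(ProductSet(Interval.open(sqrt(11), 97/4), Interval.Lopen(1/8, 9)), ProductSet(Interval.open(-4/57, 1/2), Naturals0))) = ProductSet(Interval.open(sqrt(11), 97/4), Interval.open(1/8, 9))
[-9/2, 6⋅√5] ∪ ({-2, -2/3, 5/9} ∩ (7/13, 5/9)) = [-9/2, 6⋅√5]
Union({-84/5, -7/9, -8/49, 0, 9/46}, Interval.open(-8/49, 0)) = Union({-84/5, -7/9, 9/46}, Interval(-8/49, 0))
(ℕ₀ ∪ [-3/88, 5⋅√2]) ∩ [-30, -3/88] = {-3/88}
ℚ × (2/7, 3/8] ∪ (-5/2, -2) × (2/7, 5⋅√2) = (ℚ × (2/7, 3/8]) ∪ ((-5/2, -2) × (2/7, 5⋅√2))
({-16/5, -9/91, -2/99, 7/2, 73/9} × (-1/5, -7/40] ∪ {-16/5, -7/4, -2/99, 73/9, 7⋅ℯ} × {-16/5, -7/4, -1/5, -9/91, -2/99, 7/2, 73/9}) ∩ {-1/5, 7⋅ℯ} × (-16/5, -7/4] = {7⋅ℯ} × {-7/4}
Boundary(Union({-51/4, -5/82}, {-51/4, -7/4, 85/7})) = {-51/4, -7/4, -5/82, 85/7}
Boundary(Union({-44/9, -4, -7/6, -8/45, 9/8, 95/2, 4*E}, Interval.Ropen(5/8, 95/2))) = {-44/9, -4, -7/6, -8/45, 5/8, 95/2}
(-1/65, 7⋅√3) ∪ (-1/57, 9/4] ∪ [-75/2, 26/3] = [-75/2, 7⋅√3)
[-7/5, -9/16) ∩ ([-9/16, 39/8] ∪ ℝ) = [-7/5, -9/16)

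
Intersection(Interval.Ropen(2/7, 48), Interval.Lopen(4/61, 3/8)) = Interval(2/7, 3/8)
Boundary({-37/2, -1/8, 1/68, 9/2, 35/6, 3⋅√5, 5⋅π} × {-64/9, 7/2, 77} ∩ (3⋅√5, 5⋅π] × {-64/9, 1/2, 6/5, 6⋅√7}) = {5⋅π} × {-64/9}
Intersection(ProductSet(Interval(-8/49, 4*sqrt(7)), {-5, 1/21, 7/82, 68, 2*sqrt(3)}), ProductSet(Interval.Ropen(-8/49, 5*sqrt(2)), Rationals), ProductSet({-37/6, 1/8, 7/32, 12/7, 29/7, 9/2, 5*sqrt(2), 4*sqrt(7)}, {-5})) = ProductSet({1/8, 7/32, 12/7, 29/7, 9/2}, {-5})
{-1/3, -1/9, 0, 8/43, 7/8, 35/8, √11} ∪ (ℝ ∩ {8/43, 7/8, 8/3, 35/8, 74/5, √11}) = {-1/3, -1/9, 0, 8/43, 7/8, 8/3, 35/8, 74/5, √11}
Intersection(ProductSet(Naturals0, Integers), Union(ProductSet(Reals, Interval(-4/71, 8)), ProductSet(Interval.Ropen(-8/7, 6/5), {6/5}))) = ProductSet(Naturals0, Range(0, 9, 1))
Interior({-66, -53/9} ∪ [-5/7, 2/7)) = (-5/7, 2/7)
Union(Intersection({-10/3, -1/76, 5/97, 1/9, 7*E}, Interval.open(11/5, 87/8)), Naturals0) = Naturals0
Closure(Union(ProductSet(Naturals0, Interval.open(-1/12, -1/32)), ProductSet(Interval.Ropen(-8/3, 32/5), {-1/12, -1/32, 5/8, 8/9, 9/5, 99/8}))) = Union(ProductSet(Interval(-8/3, 32/5), {-1/12, -1/32, 5/8, 8/9, 9/5, 99/8}), ProductSet(Naturals0, Interval(-1/12, -1/32)))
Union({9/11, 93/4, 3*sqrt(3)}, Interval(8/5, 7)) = Union({9/11, 93/4}, Interval(8/5, 7))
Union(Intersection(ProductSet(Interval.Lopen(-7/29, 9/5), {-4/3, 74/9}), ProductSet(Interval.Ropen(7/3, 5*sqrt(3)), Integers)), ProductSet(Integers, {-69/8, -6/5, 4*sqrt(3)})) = ProductSet(Integers, {-69/8, -6/5, 4*sqrt(3)})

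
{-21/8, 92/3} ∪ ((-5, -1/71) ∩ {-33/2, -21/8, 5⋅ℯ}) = {-21/8, 92/3}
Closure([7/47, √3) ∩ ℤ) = {1}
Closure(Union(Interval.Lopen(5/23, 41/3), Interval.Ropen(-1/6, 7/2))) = Interval(-1/6, 41/3)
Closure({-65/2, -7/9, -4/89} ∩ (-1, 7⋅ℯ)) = {-7/9, -4/89}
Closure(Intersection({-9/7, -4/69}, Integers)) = EmptySet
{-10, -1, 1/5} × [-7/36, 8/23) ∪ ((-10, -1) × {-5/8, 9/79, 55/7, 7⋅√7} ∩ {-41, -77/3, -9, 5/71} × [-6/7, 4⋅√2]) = ({-9} × {-5/8, 9/79}) ∪ ({-10, -1, 1/5} × [-7/36, 8/23))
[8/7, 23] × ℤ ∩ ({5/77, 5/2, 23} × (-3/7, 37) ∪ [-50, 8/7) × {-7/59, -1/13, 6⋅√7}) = {5/2, 23} × {0, 1, …, 36}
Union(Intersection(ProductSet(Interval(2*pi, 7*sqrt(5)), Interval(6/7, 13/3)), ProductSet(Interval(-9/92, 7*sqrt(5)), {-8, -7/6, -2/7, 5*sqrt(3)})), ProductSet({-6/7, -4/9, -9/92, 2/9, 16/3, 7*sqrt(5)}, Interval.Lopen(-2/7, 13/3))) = ProductSet({-6/7, -4/9, -9/92, 2/9, 16/3, 7*sqrt(5)}, Interval.Lopen(-2/7, 13/3))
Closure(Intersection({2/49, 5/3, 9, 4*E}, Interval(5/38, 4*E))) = {5/3, 9, 4*E}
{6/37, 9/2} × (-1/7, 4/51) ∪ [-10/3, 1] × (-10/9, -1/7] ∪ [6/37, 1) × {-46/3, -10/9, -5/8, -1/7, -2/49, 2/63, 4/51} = ({6/37, 9/2} × (-1/7, 4/51)) ∪ ([-10/3, 1] × (-10/9, -1/7]) ∪ ([6/37, 1) × {-46/3, -10/9, -5/8, -1/7, -2/49, 2/63, 4/51})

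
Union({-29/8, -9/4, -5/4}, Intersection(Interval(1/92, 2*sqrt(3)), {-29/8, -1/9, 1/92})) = {-29/8, -9/4, -5/4, 1/92}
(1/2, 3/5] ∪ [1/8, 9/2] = [1/8, 9/2]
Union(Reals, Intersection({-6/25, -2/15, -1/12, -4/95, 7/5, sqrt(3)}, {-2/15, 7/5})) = Reals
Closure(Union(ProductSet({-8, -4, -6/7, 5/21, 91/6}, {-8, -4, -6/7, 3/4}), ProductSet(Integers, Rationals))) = Union(ProductSet({-8, -4, -6/7, 5/21, 91/6}, {-8, -4, -6/7, 3/4}), ProductSet(Integers, Reals))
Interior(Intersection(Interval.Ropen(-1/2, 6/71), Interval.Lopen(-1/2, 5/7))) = Interval.open(-1/2, 6/71)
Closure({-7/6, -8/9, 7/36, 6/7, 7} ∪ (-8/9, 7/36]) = {-7/6, 6/7, 7} ∪ [-8/9, 7/36]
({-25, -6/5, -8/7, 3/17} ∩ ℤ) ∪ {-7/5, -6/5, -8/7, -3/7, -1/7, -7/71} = {-25, -7/5, -6/5, -8/7, -3/7, -1/7, -7/71}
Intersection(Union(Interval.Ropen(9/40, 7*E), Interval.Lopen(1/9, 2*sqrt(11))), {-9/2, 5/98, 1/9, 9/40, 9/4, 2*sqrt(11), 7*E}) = {9/40, 9/4, 2*sqrt(11)}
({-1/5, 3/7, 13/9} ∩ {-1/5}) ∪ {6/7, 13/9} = {-1/5, 6/7, 13/9}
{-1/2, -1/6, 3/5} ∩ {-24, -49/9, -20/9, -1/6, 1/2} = {-1/6}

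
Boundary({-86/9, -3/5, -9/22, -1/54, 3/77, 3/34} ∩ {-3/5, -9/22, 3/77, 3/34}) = {-3/5, -9/22, 3/77, 3/34}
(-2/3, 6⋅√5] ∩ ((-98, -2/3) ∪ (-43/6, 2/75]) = (-2/3, 2/75]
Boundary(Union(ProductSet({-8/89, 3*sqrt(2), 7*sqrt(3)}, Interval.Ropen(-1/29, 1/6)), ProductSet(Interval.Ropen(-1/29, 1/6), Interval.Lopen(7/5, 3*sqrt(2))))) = Union(ProductSet({-1/29, 1/6}, Interval(7/5, 3*sqrt(2))), ProductSet({-8/89, 3*sqrt(2), 7*sqrt(3)}, Interval(-1/29, 1/6)), ProductSet(Interval(-1/29, 1/6), {7/5, 3*sqrt(2)}))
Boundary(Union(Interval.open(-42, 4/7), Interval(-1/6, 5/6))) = {-42, 5/6}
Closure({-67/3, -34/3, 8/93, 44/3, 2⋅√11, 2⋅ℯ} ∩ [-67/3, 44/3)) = {-67/3, -34/3, 8/93, 2⋅√11, 2⋅ℯ}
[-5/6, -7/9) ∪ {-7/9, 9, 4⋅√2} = [-5/6, -7/9] ∪ {9, 4⋅√2}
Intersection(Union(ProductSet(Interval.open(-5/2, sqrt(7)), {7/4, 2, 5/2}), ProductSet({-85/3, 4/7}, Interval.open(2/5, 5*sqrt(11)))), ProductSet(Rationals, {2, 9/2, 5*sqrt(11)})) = Union(ProductSet({-85/3, 4/7}, {2, 9/2}), ProductSet(Intersection(Interval.open(-5/2, sqrt(7)), Rationals), {2}))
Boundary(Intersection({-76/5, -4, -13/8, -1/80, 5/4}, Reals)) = {-76/5, -4, -13/8, -1/80, 5/4}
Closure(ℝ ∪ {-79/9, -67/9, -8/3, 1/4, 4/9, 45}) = ℝ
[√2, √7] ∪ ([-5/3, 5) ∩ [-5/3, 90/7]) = [-5/3, 5)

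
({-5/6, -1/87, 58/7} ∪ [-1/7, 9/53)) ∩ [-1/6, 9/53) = [-1/7, 9/53)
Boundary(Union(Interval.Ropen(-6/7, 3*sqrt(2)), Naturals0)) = Union(Complement(Naturals0, Interval.open(-6/7, 3*sqrt(2))), {-6/7, 3*sqrt(2)})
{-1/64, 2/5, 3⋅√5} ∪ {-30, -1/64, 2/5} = {-30, -1/64, 2/5, 3⋅√5}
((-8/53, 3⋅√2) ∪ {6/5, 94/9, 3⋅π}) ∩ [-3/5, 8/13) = (-8/53, 8/13)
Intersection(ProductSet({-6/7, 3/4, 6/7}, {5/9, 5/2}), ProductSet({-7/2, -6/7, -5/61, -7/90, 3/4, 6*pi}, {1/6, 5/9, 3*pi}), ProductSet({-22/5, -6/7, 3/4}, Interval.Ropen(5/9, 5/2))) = ProductSet({-6/7, 3/4}, {5/9})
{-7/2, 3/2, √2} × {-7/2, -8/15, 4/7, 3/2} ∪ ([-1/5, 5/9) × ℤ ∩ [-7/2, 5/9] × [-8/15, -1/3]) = {-7/2, 3/2, √2} × {-7/2, -8/15, 4/7, 3/2}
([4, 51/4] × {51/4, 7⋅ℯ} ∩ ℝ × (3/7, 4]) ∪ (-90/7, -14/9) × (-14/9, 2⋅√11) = (-90/7, -14/9) × (-14/9, 2⋅√11)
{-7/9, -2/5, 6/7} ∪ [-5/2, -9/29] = [-5/2, -9/29] ∪ {6/7}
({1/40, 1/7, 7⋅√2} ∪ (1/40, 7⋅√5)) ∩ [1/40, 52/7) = [1/40, 52/7)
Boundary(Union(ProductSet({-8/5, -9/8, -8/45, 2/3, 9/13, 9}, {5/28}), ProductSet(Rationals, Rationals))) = ProductSet(Reals, Reals)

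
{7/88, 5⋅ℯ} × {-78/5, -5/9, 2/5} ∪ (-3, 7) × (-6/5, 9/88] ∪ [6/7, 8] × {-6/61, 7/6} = ([6/7, 8] × {-6/61, 7/6}) ∪ ({7/88, 5⋅ℯ} × {-78/5, -5/9, 2/5}) ∪ ((-3, 7) × (-6/5, 9/88])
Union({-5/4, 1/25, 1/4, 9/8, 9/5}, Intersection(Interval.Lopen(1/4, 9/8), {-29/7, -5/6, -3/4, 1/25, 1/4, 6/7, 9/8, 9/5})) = {-5/4, 1/25, 1/4, 6/7, 9/8, 9/5}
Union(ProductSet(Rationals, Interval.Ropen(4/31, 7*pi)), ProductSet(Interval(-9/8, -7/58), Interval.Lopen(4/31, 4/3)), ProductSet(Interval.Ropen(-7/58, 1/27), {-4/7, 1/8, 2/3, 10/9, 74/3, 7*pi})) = Union(ProductSet(Interval(-9/8, -7/58), Interval.Lopen(4/31, 4/3)), ProductSet(Interval.Ropen(-7/58, 1/27), {-4/7, 1/8, 2/3, 10/9, 74/3, 7*pi}), ProductSet(Rationals, Interval.Ropen(4/31, 7*pi)))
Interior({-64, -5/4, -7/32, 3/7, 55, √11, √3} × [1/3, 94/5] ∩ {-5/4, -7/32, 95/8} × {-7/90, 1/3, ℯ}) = ∅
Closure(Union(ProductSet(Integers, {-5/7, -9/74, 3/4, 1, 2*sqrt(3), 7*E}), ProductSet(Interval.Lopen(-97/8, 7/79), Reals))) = Union(ProductSet(Integers, {-5/7, -9/74, 3/4, 1, 2*sqrt(3), 7*E}), ProductSet(Interval(-97/8, 7/79), Reals))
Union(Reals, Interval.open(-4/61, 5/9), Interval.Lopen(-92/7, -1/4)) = Interval(-oo, oo)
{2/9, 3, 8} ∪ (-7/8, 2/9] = (-7/8, 2/9] ∪ {3, 8}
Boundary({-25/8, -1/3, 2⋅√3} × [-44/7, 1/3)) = {-25/8, -1/3, 2⋅√3} × [-44/7, 1/3]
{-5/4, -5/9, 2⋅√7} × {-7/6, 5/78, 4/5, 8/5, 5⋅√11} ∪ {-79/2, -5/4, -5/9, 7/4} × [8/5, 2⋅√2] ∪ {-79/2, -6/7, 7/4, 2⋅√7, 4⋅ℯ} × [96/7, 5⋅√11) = ({-79/2, -5/4, -5/9, 7/4} × [8/5, 2⋅√2]) ∪ ({-5/4, -5/9, 2⋅√7} × {-7/6, 5/78, 4/5, 8/5, 5⋅√11}) ∪ ({-79/2, -6/7, 7/4, 2⋅√7, 4⋅ℯ} × [96/7, 5⋅√11))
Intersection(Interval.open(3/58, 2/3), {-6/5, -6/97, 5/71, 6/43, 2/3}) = {5/71, 6/43}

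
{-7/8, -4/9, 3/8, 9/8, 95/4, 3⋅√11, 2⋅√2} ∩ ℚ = {-7/8, -4/9, 3/8, 9/8, 95/4}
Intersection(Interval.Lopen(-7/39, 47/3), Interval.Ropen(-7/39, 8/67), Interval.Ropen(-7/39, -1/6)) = Interval.open(-7/39, -1/6)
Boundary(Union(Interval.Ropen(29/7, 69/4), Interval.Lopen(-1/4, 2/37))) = {-1/4, 2/37, 29/7, 69/4}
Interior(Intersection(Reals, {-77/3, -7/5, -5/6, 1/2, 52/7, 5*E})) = EmptySet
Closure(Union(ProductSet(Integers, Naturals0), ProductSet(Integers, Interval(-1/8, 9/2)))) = ProductSet(Integers, Union(Complement(Naturals0, Interval.open(-1/8, 9/2)), Interval(-1/8, 9/2), Naturals0))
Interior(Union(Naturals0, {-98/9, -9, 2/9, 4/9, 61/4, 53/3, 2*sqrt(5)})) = EmptySet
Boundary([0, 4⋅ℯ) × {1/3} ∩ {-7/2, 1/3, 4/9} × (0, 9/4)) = {1/3, 4/9} × {1/3}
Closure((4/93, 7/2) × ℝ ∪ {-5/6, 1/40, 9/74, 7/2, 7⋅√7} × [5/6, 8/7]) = ([4/93, 7/2] × ℝ) ∪ ({-5/6, 1/40, 9/74, 7/2, 7⋅√7} × [5/6, 8/7])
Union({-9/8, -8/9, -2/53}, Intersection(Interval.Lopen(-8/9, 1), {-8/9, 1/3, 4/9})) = {-9/8, -8/9, -2/53, 1/3, 4/9}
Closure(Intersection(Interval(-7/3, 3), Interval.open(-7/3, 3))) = Interval(-7/3, 3)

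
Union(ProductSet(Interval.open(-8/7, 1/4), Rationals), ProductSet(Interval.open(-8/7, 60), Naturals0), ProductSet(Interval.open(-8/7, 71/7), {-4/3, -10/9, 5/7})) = Union(ProductSet(Interval.open(-8/7, 1/4), Rationals), ProductSet(Interval.open(-8/7, 71/7), {-4/3, -10/9, 5/7}), ProductSet(Interval.open(-8/7, 60), Naturals0))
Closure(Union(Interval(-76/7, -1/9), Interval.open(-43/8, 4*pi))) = Interval(-76/7, 4*pi)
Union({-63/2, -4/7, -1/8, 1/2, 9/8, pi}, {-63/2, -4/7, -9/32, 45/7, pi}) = {-63/2, -4/7, -9/32, -1/8, 1/2, 9/8, 45/7, pi}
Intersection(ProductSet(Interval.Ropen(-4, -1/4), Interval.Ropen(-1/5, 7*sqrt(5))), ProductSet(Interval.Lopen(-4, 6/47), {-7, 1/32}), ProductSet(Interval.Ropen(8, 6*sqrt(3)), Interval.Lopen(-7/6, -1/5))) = EmptySet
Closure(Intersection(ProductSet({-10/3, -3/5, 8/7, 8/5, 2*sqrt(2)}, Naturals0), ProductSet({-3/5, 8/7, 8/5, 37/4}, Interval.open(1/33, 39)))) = ProductSet({-3/5, 8/7, 8/5}, Range(1, 39, 1))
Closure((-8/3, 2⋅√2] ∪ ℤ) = ℤ ∪ [-8/3, 2⋅√2]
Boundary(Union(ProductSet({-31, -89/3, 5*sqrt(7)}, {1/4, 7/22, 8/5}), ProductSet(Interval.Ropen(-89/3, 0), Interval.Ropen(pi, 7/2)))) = Union(ProductSet({-89/3, 0}, Interval(pi, 7/2)), ProductSet({-31, -89/3, 5*sqrt(7)}, {1/4, 7/22, 8/5}), ProductSet(Interval(-89/3, 0), {7/2, pi}))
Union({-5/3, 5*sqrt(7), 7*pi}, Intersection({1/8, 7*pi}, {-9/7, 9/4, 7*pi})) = {-5/3, 5*sqrt(7), 7*pi}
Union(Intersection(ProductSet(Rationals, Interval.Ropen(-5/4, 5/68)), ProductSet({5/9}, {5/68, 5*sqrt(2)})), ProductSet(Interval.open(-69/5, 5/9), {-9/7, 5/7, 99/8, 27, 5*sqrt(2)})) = ProductSet(Interval.open(-69/5, 5/9), {-9/7, 5/7, 99/8, 27, 5*sqrt(2)})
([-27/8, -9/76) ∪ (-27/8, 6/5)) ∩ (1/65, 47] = (1/65, 6/5)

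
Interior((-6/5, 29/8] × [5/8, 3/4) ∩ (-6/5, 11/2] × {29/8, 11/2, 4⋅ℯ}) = ∅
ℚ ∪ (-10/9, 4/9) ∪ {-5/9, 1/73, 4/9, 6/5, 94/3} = ℚ ∪ [-10/9, 4/9]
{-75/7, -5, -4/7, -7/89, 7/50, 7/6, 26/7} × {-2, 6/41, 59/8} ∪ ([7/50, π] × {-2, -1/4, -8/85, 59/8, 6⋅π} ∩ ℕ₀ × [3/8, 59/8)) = {-75/7, -5, -4/7, -7/89, 7/50, 7/6, 26/7} × {-2, 6/41, 59/8}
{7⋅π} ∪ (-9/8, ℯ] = (-9/8, ℯ] ∪ {7⋅π}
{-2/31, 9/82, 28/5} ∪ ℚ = ℚ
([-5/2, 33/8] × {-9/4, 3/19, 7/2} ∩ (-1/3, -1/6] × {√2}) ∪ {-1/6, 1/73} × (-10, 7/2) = {-1/6, 1/73} × (-10, 7/2)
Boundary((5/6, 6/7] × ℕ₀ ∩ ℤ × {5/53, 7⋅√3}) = ∅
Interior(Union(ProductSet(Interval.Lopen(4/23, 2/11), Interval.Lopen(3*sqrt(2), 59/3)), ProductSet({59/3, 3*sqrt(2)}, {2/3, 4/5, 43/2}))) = ProductSet(Interval.open(4/23, 2/11), Interval.open(3*sqrt(2), 59/3))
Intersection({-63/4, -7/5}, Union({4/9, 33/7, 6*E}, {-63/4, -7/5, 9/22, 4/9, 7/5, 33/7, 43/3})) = {-63/4, -7/5}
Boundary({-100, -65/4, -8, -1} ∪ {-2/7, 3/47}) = {-100, -65/4, -8, -1, -2/7, 3/47}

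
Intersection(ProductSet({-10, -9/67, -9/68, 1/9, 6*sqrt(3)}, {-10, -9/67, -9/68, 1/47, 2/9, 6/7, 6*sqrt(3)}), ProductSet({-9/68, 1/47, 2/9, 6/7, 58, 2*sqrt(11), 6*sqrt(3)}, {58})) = EmptySet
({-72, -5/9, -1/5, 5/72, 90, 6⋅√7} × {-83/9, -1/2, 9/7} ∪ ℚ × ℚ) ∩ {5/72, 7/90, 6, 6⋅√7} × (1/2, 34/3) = ({5/72, 6⋅√7} × {9/7}) ∪ ({5/72, 7/90, 6} × (ℚ ∩ (1/2, 34/3)))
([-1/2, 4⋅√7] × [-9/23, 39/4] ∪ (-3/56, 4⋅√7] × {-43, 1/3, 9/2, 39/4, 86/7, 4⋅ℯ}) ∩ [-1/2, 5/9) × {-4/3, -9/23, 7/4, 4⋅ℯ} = ([-1/2, 5/9) × {-9/23, 7/4}) ∪ ((-3/56, 5/9) × {4⋅ℯ})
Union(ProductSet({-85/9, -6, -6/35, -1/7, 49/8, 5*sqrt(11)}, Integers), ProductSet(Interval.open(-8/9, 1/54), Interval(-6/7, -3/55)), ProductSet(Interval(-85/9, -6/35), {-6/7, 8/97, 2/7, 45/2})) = Union(ProductSet({-85/9, -6, -6/35, -1/7, 49/8, 5*sqrt(11)}, Integers), ProductSet(Interval(-85/9, -6/35), {-6/7, 8/97, 2/7, 45/2}), ProductSet(Interval.open(-8/9, 1/54), Interval(-6/7, -3/55)))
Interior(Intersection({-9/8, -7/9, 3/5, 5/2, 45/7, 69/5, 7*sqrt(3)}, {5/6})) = EmptySet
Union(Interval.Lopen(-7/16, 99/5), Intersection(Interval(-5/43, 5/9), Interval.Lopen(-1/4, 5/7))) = Interval.Lopen(-7/16, 99/5)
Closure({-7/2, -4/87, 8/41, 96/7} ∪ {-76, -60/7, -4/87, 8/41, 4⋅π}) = {-76, -60/7, -7/2, -4/87, 8/41, 96/7, 4⋅π}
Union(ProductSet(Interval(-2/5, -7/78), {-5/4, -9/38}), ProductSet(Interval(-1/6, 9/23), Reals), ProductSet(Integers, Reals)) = Union(ProductSet(Interval(-2/5, -7/78), {-5/4, -9/38}), ProductSet(Union(Integers, Interval(-1/6, 9/23)), Reals))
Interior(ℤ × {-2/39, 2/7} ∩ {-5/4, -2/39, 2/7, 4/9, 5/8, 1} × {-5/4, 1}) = ∅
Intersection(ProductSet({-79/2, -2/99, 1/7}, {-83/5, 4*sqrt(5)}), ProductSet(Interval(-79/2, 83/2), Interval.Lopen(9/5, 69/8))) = EmptySet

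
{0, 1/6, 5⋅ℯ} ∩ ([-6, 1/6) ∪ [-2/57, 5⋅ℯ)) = {0, 1/6}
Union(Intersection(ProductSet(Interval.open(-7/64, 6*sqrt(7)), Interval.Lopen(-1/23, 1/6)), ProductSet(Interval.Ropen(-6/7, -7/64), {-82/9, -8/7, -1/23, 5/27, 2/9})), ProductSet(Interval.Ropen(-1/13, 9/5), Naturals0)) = ProductSet(Interval.Ropen(-1/13, 9/5), Naturals0)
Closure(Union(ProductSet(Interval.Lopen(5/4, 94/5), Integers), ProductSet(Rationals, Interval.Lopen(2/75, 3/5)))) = Union(ProductSet(Interval(5/4, 94/5), Integers), ProductSet(Reals, Interval(2/75, 3/5)))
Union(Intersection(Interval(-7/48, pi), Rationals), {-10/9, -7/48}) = Union({-10/9}, Intersection(Interval(-7/48, pi), Rationals))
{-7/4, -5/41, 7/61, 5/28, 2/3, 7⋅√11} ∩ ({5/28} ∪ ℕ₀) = {5/28}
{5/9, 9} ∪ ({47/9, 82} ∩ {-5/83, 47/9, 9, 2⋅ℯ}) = {5/9, 47/9, 9}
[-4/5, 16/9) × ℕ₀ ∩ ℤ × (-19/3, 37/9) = {0, 1} × {0, 1, …, 4}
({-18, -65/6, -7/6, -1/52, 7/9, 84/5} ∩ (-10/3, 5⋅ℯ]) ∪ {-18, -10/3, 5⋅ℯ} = {-18, -10/3, -7/6, -1/52, 7/9, 5⋅ℯ}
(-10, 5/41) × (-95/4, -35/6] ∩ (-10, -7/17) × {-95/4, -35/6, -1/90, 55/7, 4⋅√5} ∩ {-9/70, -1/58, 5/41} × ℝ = ∅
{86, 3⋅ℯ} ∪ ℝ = ℝ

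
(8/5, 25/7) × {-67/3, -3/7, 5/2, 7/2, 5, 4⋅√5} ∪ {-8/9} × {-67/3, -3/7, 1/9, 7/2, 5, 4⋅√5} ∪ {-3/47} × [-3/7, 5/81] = ({-3/47} × [-3/7, 5/81]) ∪ ({-8/9} × {-67/3, -3/7, 1/9, 7/2, 5, 4⋅√5}) ∪ ((8/5, 25/7) × {-67/3, -3/7, 5/2, 7/2, 5, 4⋅√5})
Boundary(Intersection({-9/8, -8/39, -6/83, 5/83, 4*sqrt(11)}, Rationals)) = {-9/8, -8/39, -6/83, 5/83}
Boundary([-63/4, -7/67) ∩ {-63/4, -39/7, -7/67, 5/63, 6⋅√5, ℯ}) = {-63/4, -39/7}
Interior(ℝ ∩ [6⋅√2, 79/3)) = (6⋅√2, 79/3)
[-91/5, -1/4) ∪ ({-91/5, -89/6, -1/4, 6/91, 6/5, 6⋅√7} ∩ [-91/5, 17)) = [-91/5, -1/4] ∪ {6/91, 6/5, 6⋅√7}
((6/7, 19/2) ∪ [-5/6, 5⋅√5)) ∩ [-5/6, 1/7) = [-5/6, 1/7)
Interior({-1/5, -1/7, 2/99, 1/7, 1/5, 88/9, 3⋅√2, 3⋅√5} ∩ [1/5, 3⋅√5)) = ∅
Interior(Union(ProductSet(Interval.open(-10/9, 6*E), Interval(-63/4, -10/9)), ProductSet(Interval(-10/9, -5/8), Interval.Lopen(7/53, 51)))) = Union(ProductSet(Interval.open(-10/9, -5/8), Interval.open(7/53, 51)), ProductSet(Interval.open(-10/9, 6*E), Interval.open(-63/4, -10/9)))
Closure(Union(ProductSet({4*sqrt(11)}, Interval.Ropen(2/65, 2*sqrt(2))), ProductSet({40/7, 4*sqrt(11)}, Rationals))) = ProductSet({40/7, 4*sqrt(11)}, Reals)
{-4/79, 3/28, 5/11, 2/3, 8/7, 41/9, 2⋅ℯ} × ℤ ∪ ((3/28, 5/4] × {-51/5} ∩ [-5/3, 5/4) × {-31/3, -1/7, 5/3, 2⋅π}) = {-4/79, 3/28, 5/11, 2/3, 8/7, 41/9, 2⋅ℯ} × ℤ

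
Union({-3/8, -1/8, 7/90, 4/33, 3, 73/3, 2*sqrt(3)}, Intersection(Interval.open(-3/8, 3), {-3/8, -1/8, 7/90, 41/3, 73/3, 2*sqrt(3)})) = {-3/8, -1/8, 7/90, 4/33, 3, 73/3, 2*sqrt(3)}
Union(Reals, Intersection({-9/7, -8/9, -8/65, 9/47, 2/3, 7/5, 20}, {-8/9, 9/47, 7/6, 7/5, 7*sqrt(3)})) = Reals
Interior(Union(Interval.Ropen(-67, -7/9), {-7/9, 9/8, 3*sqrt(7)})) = Interval.open(-67, -7/9)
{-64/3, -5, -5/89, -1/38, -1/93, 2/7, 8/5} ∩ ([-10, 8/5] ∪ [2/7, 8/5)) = {-5, -5/89, -1/38, -1/93, 2/7, 8/5}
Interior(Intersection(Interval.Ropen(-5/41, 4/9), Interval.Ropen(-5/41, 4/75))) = Interval.open(-5/41, 4/75)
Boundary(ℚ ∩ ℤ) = ℤ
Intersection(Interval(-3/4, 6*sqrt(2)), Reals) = Interval(-3/4, 6*sqrt(2))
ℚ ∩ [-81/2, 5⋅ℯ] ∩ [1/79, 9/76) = ℚ ∩ [1/79, 9/76)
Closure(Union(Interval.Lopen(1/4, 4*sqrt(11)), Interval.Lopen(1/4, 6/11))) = Interval(1/4, 4*sqrt(11))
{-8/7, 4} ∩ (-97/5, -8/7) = ∅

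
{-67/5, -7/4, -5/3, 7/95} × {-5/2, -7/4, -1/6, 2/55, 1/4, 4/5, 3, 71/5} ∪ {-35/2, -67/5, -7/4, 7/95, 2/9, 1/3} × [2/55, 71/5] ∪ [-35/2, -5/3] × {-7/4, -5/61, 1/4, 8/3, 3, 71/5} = ({-35/2, -67/5, -7/4, 7/95, 2/9, 1/3} × [2/55, 71/5]) ∪ ([-35/2, -5/3] × {-7/4, -5/61, 1/4, 8/3, 3, 71/5}) ∪ ({-67/5, -7/4, -5/3, 7/95} × {-5/2, -7/4, -1/6, 2/55, 1/4, 4/5, 3, 71/5})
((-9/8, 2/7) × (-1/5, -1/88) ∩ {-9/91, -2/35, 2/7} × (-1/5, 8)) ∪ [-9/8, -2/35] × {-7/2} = ([-9/8, -2/35] × {-7/2}) ∪ ({-9/91, -2/35} × (-1/5, -1/88))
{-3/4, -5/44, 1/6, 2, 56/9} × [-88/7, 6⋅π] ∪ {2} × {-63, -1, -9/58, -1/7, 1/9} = ({2} × {-63, -1, -9/58, -1/7, 1/9}) ∪ ({-3/4, -5/44, 1/6, 2, 56/9} × [-88/7, 6⋅π])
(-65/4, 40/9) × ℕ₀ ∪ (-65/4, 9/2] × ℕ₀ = (-65/4, 9/2] × ℕ₀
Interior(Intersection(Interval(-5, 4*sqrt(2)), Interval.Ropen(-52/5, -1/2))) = Interval.open(-5, -1/2)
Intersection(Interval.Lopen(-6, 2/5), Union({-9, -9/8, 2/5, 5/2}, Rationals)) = Intersection(Interval.Lopen(-6, 2/5), Rationals)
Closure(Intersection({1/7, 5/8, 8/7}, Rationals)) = {1/7, 5/8, 8/7}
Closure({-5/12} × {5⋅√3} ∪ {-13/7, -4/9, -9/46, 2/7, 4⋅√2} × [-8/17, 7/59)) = ({-5/12} × {5⋅√3}) ∪ ({-13/7, -4/9, -9/46, 2/7, 4⋅√2} × [-8/17, 7/59])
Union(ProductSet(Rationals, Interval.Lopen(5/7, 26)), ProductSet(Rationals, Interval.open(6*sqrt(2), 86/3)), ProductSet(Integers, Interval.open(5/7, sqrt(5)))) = ProductSet(Rationals, Interval.open(5/7, 86/3))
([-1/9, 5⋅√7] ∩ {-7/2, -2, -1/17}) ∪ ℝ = ℝ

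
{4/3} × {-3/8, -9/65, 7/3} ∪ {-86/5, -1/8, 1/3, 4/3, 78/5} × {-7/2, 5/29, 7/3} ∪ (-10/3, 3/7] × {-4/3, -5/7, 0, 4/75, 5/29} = ({4/3} × {-3/8, -9/65, 7/3}) ∪ ({-86/5, -1/8, 1/3, 4/3, 78/5} × {-7/2, 5/29, 7/3}) ∪ ((-10/3, 3/7] × {-4/3, -5/7, 0, 4/75, 5/29})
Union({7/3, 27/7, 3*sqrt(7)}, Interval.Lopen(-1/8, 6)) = Union({3*sqrt(7)}, Interval.Lopen(-1/8, 6))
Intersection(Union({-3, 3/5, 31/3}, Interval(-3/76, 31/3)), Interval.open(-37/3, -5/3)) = {-3}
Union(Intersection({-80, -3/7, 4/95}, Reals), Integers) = Union({-3/7, 4/95}, Integers)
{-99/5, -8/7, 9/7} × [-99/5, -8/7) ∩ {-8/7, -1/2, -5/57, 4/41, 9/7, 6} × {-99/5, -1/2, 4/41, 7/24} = {-8/7, 9/7} × {-99/5}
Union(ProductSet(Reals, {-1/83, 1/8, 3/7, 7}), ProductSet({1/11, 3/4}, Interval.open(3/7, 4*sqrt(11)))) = Union(ProductSet({1/11, 3/4}, Interval.open(3/7, 4*sqrt(11))), ProductSet(Reals, {-1/83, 1/8, 3/7, 7}))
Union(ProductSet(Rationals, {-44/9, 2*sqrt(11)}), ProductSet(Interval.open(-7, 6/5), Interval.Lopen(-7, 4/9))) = Union(ProductSet(Interval.open(-7, 6/5), Interval.Lopen(-7, 4/9)), ProductSet(Rationals, {-44/9, 2*sqrt(11)}))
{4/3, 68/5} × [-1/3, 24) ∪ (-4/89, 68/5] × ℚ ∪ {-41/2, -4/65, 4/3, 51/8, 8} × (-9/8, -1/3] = ((-4/89, 68/5] × ℚ) ∪ ({4/3, 68/5} × [-1/3, 24)) ∪ ({-41/2, -4/65, 4/3, 51/8, 8} × (-9/8, -1/3])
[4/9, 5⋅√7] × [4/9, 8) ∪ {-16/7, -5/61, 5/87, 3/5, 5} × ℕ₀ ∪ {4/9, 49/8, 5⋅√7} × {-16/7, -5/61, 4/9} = ({-16/7, -5/61, 5/87, 3/5, 5} × ℕ₀) ∪ ({4/9, 49/8, 5⋅√7} × {-16/7, -5/61, 4/9}) ∪ ([4/9, 5⋅√7] × [4/9, 8))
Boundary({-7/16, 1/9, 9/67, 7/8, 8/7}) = {-7/16, 1/9, 9/67, 7/8, 8/7}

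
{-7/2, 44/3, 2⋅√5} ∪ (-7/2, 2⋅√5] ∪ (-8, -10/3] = (-8, 2⋅√5] ∪ {44/3}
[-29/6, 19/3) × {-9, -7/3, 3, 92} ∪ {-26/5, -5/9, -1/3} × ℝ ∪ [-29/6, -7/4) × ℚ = ({-26/5, -5/9, -1/3} × ℝ) ∪ ([-29/6, -7/4) × ℚ) ∪ ([-29/6, 19/3) × {-9, -7/3, 3, 92})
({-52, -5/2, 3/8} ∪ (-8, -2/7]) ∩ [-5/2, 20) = [-5/2, -2/7] ∪ {3/8}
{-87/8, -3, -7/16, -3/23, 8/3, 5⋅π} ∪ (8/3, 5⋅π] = {-87/8, -3, -7/16, -3/23} ∪ [8/3, 5⋅π]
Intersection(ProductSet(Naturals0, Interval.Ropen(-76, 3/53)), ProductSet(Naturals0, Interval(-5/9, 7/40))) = ProductSet(Naturals0, Interval.Ropen(-5/9, 3/53))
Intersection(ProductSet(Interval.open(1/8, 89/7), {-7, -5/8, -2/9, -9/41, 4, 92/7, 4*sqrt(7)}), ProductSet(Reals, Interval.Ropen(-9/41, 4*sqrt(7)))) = ProductSet(Interval.open(1/8, 89/7), {-9/41, 4})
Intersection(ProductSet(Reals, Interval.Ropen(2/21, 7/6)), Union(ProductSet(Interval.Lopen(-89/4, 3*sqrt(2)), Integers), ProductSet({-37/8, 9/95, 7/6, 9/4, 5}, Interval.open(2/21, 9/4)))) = Union(ProductSet({-37/8, 9/95, 7/6, 9/4, 5}, Interval.open(2/21, 7/6)), ProductSet(Interval.Lopen(-89/4, 3*sqrt(2)), Range(1, 2, 1)))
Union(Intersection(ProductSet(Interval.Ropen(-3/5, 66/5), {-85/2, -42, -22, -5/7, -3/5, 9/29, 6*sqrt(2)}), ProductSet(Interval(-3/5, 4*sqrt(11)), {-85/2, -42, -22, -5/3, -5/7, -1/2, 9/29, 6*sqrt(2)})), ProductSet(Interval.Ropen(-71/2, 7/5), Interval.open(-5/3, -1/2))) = Union(ProductSet(Interval.Ropen(-71/2, 7/5), Interval.open(-5/3, -1/2)), ProductSet(Interval.Ropen(-3/5, 66/5), {-85/2, -42, -22, -5/7, 9/29, 6*sqrt(2)}))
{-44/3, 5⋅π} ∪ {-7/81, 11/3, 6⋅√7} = {-44/3, -7/81, 11/3, 6⋅√7, 5⋅π}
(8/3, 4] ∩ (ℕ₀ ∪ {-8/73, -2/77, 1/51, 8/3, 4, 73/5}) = {3, 4}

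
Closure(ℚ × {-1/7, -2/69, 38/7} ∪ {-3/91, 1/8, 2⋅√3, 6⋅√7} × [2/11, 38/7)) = (ℝ × {-1/7, -2/69, 38/7}) ∪ ({-3/91, 1/8, 2⋅√3, 6⋅√7} × [2/11, 38/7])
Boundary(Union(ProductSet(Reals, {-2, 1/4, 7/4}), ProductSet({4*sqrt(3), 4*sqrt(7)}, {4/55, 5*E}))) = Union(ProductSet({4*sqrt(3), 4*sqrt(7)}, {4/55, 5*E}), ProductSet(Reals, {-2, 1/4, 7/4}))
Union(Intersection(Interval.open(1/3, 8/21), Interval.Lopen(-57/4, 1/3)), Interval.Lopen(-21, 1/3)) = Interval.Lopen(-21, 1/3)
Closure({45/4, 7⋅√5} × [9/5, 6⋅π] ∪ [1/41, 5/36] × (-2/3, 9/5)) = ([1/41, 5/36] × [-2/3, 9/5]) ∪ ({45/4, 7⋅√5} × [9/5, 6⋅π])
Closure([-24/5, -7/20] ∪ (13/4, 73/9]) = [-24/5, -7/20] ∪ [13/4, 73/9]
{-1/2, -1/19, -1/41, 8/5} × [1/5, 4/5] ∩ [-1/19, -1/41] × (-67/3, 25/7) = {-1/19, -1/41} × [1/5, 4/5]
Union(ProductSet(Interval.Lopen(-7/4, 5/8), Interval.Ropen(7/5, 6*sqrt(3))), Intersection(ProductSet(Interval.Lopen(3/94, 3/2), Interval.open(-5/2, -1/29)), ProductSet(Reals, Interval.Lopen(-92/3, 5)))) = Union(ProductSet(Interval.Lopen(-7/4, 5/8), Interval.Ropen(7/5, 6*sqrt(3))), ProductSet(Interval.Lopen(3/94, 3/2), Interval.open(-5/2, -1/29)))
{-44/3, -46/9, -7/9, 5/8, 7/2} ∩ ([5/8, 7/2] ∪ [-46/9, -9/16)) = {-46/9, -7/9, 5/8, 7/2}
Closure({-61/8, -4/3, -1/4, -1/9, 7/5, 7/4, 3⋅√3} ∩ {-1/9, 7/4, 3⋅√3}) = {-1/9, 7/4, 3⋅√3}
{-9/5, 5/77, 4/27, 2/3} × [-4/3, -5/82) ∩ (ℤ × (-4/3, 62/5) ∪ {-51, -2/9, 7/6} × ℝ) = ∅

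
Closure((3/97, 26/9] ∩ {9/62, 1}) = {9/62, 1}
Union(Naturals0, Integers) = Integers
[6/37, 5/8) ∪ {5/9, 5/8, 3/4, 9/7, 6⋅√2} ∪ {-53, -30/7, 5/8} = {-53, -30/7, 3/4, 9/7, 6⋅√2} ∪ [6/37, 5/8]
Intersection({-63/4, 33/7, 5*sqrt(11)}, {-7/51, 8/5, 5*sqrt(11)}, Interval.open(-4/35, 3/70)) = EmptySet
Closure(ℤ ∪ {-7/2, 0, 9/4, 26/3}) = ℤ ∪ {-7/2, 9/4, 26/3}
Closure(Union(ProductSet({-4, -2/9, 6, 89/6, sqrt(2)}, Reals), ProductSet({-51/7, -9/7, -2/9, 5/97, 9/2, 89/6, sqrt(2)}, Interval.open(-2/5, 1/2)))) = Union(ProductSet({-4, -2/9, 6, 89/6, sqrt(2)}, Reals), ProductSet({-51/7, -9/7, -2/9, 5/97, 9/2, 89/6, sqrt(2)}, Interval(-2/5, 1/2)))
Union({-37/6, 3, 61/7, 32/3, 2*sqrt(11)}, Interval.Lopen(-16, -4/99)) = Union({3, 61/7, 32/3, 2*sqrt(11)}, Interval.Lopen(-16, -4/99))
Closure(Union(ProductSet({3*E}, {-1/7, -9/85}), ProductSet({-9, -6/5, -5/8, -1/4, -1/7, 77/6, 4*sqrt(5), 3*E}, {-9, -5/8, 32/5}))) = Union(ProductSet({3*E}, {-1/7, -9/85}), ProductSet({-9, -6/5, -5/8, -1/4, -1/7, 77/6, 4*sqrt(5), 3*E}, {-9, -5/8, 32/5}))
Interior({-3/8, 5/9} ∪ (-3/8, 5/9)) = (-3/8, 5/9)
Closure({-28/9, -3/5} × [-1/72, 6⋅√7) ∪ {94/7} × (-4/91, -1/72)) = ({94/7} × [-4/91, -1/72]) ∪ ({-28/9, -3/5} × [-1/72, 6⋅√7])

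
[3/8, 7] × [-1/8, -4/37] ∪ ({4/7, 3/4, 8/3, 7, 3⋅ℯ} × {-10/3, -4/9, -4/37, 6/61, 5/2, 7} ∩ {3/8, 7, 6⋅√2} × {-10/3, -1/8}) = ({7} × {-10/3}) ∪ ([3/8, 7] × [-1/8, -4/37])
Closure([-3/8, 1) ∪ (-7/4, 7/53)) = [-7/4, 1]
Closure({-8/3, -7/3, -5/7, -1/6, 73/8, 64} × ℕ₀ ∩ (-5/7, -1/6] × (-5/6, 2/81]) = {-1/6} × {0}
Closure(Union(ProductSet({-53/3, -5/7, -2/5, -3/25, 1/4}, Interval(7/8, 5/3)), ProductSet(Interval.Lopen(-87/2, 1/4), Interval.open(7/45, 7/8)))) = Union(ProductSet({-87/2, 1/4}, Interval(7/45, 7/8)), ProductSet({-53/3, -5/7, -2/5, -3/25, 1/4}, Interval(7/8, 5/3)), ProductSet(Interval(-87/2, 1/4), {7/45, 7/8}), ProductSet(Interval.Lopen(-87/2, 1/4), Interval.open(7/45, 7/8)))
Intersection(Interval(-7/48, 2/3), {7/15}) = {7/15}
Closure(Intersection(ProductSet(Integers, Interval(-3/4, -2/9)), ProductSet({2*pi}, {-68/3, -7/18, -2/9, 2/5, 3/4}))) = EmptySet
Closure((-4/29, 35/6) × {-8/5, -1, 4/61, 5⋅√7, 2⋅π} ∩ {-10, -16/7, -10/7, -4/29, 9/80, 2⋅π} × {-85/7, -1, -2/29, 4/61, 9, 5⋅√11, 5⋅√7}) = {9/80} × {-1, 4/61, 5⋅√7}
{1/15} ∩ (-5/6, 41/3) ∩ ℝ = {1/15}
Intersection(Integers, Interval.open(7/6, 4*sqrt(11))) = Range(2, 14, 1)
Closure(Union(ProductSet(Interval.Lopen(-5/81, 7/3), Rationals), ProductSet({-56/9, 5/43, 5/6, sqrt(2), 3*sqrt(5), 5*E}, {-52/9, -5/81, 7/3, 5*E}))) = Union(ProductSet({-56/9, 5/43, 5/6, sqrt(2), 3*sqrt(5), 5*E}, {-52/9, -5/81, 7/3, 5*E}), ProductSet(Interval(-5/81, 7/3), Reals))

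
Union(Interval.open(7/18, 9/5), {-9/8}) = Union({-9/8}, Interval.open(7/18, 9/5))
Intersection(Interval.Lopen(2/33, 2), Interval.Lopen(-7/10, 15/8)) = Interval.Lopen(2/33, 15/8)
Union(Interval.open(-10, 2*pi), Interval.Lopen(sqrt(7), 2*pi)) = Interval.Lopen(-10, 2*pi)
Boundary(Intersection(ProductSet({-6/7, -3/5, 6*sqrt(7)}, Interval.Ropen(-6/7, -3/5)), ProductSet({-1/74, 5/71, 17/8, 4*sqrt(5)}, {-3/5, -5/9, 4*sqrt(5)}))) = EmptySet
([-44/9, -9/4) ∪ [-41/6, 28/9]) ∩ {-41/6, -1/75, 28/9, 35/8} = {-41/6, -1/75, 28/9}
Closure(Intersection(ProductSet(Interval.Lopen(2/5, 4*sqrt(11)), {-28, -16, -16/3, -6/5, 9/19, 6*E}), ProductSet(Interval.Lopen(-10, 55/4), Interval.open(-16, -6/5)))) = ProductSet(Interval(2/5, 4*sqrt(11)), {-16/3})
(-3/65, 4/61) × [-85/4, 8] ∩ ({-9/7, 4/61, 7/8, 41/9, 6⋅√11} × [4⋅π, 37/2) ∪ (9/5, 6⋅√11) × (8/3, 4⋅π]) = ∅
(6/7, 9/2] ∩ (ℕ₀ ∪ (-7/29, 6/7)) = {1, 2, 3, 4}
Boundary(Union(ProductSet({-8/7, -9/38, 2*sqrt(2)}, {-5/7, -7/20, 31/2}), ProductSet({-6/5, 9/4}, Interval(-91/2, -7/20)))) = Union(ProductSet({-6/5, 9/4}, Interval(-91/2, -7/20)), ProductSet({-8/7, -9/38, 2*sqrt(2)}, {-5/7, -7/20, 31/2}))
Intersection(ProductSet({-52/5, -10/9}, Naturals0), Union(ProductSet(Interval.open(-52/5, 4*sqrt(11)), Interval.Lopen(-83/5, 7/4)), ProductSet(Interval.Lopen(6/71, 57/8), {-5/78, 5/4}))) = ProductSet({-10/9}, Range(0, 2, 1))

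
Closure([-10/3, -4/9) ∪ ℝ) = (-∞, ∞)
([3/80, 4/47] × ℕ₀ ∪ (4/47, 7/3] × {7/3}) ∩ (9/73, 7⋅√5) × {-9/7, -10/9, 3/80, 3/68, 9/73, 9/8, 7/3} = (9/73, 7/3] × {7/3}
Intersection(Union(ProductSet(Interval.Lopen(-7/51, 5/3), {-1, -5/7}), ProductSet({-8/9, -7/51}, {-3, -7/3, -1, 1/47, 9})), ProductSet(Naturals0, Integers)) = ProductSet(Range(0, 2, 1), {-1})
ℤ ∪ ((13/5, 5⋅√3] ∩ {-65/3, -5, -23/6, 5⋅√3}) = ℤ ∪ {5⋅√3}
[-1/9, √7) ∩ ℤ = {0, 1, 2}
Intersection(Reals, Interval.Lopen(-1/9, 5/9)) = Interval.Lopen(-1/9, 5/9)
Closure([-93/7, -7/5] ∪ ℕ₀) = [-93/7, -7/5] ∪ ℕ₀ ∪ (ℕ₀ \ (-93/7, -7/5))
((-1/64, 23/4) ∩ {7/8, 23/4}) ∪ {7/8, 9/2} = {7/8, 9/2}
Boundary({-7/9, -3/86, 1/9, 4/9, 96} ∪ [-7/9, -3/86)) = {-7/9, -3/86, 1/9, 4/9, 96}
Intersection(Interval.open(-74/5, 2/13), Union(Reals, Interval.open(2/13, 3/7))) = Interval.open(-74/5, 2/13)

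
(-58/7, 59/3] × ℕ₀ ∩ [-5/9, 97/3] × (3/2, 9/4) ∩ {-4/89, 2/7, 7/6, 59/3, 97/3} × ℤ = {-4/89, 2/7, 7/6, 59/3} × {2}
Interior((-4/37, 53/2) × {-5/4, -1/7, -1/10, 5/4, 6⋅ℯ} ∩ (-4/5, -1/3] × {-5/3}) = ∅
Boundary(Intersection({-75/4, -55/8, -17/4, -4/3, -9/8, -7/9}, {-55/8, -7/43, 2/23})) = {-55/8}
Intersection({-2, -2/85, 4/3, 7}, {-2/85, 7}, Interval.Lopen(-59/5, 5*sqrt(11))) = {-2/85, 7}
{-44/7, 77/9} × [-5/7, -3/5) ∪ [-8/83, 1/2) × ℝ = ([-8/83, 1/2) × ℝ) ∪ ({-44/7, 77/9} × [-5/7, -3/5))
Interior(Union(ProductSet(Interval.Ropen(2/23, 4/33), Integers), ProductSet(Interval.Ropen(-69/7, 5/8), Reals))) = ProductSet(Interval.open(-69/7, 5/8), Reals)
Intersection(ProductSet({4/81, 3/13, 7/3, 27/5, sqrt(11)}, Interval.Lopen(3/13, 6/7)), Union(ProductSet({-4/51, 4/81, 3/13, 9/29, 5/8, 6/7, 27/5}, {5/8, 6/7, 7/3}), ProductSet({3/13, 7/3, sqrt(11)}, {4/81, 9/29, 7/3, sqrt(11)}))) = Union(ProductSet({4/81, 3/13, 27/5}, {5/8, 6/7}), ProductSet({3/13, 7/3, sqrt(11)}, {9/29}))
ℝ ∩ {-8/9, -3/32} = {-8/9, -3/32}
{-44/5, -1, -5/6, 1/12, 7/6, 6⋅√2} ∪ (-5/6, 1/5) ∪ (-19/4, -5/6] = {-44/5, 7/6, 6⋅√2} ∪ (-19/4, 1/5)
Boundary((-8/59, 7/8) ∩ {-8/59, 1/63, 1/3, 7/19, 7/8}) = {1/63, 1/3, 7/19}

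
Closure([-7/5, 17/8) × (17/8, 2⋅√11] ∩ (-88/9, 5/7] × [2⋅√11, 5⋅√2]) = [-7/5, 5/7] × {2⋅√11}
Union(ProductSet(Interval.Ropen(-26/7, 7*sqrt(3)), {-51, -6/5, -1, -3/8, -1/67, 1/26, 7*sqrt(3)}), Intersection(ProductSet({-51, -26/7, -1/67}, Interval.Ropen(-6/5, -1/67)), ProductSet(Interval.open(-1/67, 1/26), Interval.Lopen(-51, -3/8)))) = ProductSet(Interval.Ropen(-26/7, 7*sqrt(3)), {-51, -6/5, -1, -3/8, -1/67, 1/26, 7*sqrt(3)})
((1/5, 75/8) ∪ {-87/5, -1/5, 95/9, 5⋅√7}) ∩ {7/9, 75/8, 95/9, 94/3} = {7/9, 95/9}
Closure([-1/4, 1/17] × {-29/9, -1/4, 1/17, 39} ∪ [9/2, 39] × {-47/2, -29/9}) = ([9/2, 39] × {-47/2, -29/9}) ∪ ([-1/4, 1/17] × {-29/9, -1/4, 1/17, 39})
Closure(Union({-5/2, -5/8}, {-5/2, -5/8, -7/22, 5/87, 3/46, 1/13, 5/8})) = {-5/2, -5/8, -7/22, 5/87, 3/46, 1/13, 5/8}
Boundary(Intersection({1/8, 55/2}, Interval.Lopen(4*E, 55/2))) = {55/2}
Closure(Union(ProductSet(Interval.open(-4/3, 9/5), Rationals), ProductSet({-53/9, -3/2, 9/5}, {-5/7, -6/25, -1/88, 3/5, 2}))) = Union(ProductSet({-53/9, -3/2, 9/5}, {-5/7, -6/25, -1/88, 3/5, 2}), ProductSet(Interval(-4/3, 9/5), Reals))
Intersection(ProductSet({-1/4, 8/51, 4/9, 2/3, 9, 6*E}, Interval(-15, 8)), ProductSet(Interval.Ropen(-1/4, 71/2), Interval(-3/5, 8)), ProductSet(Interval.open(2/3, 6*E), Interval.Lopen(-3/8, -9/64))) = ProductSet({9}, Interval.Lopen(-3/8, -9/64))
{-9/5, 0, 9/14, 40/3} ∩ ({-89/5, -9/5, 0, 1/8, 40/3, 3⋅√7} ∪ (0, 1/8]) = {-9/5, 0, 40/3}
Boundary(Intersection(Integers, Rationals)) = Integers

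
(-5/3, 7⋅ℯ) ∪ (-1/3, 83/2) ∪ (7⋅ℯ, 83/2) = (-5/3, 83/2)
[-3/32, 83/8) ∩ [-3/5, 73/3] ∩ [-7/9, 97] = [-3/32, 83/8)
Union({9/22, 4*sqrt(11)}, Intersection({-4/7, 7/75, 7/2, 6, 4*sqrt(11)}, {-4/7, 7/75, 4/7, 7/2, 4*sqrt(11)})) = {-4/7, 7/75, 9/22, 7/2, 4*sqrt(11)}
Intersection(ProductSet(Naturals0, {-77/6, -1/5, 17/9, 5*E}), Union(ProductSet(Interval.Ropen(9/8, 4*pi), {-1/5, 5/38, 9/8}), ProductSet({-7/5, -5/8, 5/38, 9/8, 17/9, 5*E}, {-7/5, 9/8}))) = ProductSet(Range(2, 13, 1), {-1/5})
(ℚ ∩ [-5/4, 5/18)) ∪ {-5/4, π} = {π} ∪ (ℚ ∩ [-5/4, 5/18))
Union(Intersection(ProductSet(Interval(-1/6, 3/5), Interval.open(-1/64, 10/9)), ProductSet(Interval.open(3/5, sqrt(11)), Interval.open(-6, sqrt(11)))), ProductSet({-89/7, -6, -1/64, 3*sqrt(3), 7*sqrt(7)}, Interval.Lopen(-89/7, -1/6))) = ProductSet({-89/7, -6, -1/64, 3*sqrt(3), 7*sqrt(7)}, Interval.Lopen(-89/7, -1/6))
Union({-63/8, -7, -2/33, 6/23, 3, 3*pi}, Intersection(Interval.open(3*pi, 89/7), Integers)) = Union({-63/8, -7, -2/33, 6/23, 3, 3*pi}, Range(10, 13, 1))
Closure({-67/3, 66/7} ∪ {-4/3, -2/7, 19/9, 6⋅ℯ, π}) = {-67/3, -4/3, -2/7, 19/9, 66/7, 6⋅ℯ, π}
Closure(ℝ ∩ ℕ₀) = ℕ₀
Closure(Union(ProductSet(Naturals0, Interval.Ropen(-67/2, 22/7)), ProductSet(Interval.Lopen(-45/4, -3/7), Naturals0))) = Union(ProductSet(Interval(-45/4, -3/7), Naturals0), ProductSet(Naturals0, Interval(-67/2, 22/7)))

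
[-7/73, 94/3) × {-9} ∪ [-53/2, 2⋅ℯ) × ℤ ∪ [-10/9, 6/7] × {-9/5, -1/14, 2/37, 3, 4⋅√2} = ([-7/73, 94/3) × {-9}) ∪ ([-53/2, 2⋅ℯ) × ℤ) ∪ ([-10/9, 6/7] × {-9/5, -1/14, 2/37, 3, 4⋅√2})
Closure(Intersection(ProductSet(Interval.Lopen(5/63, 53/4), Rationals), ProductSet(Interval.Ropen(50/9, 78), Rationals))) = ProductSet(Interval(50/9, 53/4), Reals)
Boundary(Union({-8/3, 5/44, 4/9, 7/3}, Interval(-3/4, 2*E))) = {-8/3, -3/4, 2*E}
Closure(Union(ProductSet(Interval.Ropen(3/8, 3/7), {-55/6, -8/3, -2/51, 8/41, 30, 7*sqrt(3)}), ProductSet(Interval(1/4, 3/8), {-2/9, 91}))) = Union(ProductSet(Interval(1/4, 3/8), {-2/9, 91}), ProductSet(Interval(3/8, 3/7), {-55/6, -8/3, -2/51, 8/41, 30, 7*sqrt(3)}))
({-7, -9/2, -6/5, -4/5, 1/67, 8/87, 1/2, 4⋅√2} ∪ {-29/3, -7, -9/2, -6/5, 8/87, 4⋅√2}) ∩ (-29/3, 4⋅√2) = {-7, -9/2, -6/5, -4/5, 1/67, 8/87, 1/2}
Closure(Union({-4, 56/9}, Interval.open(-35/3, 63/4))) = Interval(-35/3, 63/4)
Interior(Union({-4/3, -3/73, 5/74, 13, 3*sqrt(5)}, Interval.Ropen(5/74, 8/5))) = Interval.open(5/74, 8/5)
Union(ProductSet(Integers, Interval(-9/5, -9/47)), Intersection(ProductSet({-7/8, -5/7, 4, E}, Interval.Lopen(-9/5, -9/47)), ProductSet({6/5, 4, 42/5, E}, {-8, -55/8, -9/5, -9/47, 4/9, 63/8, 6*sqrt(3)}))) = Union(ProductSet({4, E}, {-9/47}), ProductSet(Integers, Interval(-9/5, -9/47)))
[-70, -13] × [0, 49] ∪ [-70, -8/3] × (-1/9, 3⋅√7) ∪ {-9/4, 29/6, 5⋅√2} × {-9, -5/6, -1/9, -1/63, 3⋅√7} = ([-70, -13] × [0, 49]) ∪ ([-70, -8/3] × (-1/9, 3⋅√7)) ∪ ({-9/4, 29/6, 5⋅√2} × {-9, -5/6, -1/9, -1/63, 3⋅√7})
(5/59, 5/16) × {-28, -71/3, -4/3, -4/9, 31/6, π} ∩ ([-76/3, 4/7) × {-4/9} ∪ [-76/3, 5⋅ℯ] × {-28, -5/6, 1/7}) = (5/59, 5/16) × {-28, -4/9}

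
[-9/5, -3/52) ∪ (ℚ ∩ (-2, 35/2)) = [-9/5, -3/52] ∪ (ℚ ∩ (-2, 35/2))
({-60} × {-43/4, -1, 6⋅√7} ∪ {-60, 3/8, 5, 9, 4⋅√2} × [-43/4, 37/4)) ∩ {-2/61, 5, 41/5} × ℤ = {5} × {-10, -9, …, 9}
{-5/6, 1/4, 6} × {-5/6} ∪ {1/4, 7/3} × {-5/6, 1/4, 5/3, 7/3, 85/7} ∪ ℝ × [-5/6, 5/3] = (ℝ × [-5/6, 5/3]) ∪ ({1/4, 7/3} × {-5/6, 1/4, 5/3, 7/3, 85/7})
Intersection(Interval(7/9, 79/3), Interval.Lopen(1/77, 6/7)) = Interval(7/9, 6/7)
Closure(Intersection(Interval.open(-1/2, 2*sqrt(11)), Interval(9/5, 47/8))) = Interval(9/5, 47/8)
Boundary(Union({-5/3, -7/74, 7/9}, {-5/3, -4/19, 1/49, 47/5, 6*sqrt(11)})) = {-5/3, -4/19, -7/74, 1/49, 7/9, 47/5, 6*sqrt(11)}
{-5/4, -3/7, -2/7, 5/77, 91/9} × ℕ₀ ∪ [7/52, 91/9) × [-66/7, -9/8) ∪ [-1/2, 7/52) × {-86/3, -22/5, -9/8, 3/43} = ({-5/4, -3/7, -2/7, 5/77, 91/9} × ℕ₀) ∪ ([-1/2, 7/52) × {-86/3, -22/5, -9/8, 3/43}) ∪ ([7/52, 91/9) × [-66/7, -9/8))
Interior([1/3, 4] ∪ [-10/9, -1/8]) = (-10/9, -1/8) ∪ (1/3, 4)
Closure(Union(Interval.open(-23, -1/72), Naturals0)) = Union(Complement(Naturals0, Interval.open(-23, -1/72)), Interval(-23, -1/72), Naturals0)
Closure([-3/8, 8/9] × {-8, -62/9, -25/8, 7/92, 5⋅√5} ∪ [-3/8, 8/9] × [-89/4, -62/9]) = [-3/8, 8/9] × ([-89/4, -62/9] ∪ {-25/8, 7/92, 5⋅√5})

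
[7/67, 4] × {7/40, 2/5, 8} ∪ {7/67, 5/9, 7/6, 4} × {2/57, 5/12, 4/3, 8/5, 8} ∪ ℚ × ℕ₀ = (ℚ × ℕ₀) ∪ ([7/67, 4] × {7/40, 2/5, 8}) ∪ ({7/67, 5/9, 7/6, 4} × {2/57, 5/12, 4/3, 8/5, 8})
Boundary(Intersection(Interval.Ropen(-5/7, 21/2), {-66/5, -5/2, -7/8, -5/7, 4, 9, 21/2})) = {-5/7, 4, 9}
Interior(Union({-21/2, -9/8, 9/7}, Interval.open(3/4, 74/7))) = Interval.open(3/4, 74/7)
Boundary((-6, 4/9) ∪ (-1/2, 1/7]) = {-6, 4/9}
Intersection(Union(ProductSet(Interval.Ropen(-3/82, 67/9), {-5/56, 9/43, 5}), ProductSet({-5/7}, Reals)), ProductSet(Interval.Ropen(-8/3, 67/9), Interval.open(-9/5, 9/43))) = Union(ProductSet({-5/7}, Interval.open(-9/5, 9/43)), ProductSet(Interval.Ropen(-3/82, 67/9), {-5/56}))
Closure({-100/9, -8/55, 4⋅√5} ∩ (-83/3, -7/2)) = {-100/9}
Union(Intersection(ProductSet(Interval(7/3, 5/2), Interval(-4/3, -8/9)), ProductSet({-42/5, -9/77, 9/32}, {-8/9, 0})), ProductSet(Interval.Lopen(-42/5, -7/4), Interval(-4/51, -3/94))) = ProductSet(Interval.Lopen(-42/5, -7/4), Interval(-4/51, -3/94))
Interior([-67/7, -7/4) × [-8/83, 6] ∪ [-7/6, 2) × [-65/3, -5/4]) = ((-67/7, -7/4) × (-8/83, 6)) ∪ ((-7/6, 2) × (-65/3, -5/4))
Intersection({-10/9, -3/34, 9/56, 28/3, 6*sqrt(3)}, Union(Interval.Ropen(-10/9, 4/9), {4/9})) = {-10/9, -3/34, 9/56}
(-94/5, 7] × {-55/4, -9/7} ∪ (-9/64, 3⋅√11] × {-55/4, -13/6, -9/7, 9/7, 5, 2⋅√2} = ((-94/5, 7] × {-55/4, -9/7}) ∪ ((-9/64, 3⋅√11] × {-55/4, -13/6, -9/7, 9/7, 5, 2⋅√2})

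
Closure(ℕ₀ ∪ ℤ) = ℤ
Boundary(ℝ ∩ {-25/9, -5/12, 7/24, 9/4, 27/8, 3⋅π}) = {-25/9, -5/12, 7/24, 9/4, 27/8, 3⋅π}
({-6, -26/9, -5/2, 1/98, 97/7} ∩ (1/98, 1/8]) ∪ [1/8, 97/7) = [1/8, 97/7)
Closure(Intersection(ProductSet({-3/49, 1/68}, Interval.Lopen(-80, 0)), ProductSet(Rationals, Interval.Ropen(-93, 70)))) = ProductSet({-3/49, 1/68}, Interval(-80, 0))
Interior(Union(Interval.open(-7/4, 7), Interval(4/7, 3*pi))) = Interval.open(-7/4, 3*pi)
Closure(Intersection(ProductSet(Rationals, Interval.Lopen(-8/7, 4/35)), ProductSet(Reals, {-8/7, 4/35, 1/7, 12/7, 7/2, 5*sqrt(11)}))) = ProductSet(Reals, {4/35})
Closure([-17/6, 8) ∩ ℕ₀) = {0, 1, …, 7}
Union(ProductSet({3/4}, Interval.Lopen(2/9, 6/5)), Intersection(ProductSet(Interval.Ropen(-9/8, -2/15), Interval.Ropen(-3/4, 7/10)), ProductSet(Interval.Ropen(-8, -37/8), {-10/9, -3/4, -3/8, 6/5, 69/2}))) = ProductSet({3/4}, Interval.Lopen(2/9, 6/5))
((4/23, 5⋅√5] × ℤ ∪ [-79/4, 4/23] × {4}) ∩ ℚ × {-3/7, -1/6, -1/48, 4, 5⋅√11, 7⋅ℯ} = ((ℚ ∩ [-79/4, 4/23]) ∪ (ℚ ∩ (4/23, 5⋅√5])) × {4}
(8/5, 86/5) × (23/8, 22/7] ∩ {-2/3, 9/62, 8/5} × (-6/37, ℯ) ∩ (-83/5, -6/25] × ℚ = ∅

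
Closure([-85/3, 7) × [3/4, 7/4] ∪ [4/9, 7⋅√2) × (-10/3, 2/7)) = ([-85/3, 7] × [3/4, 7/4]) ∪ ({4/9, 7⋅√2} × [-10/3, 2/7]) ∪ ([4/9, 7⋅√2] × {-10/3, 2/7}) ∪ ([4/9, 7⋅√2) × (-10/3, 2/7))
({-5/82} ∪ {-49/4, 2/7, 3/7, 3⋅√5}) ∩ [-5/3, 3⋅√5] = {-5/82, 2/7, 3/7, 3⋅√5}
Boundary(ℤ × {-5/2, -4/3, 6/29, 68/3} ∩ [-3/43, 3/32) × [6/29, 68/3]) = {0} × {6/29, 68/3}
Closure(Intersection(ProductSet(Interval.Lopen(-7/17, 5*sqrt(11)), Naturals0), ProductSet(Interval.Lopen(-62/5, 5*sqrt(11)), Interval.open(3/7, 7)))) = ProductSet(Interval(-7/17, 5*sqrt(11)), Range(1, 7, 1))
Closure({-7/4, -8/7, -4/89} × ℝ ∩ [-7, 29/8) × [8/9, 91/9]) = {-7/4, -8/7, -4/89} × [8/9, 91/9]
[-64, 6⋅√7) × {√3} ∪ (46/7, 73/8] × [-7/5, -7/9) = ((46/7, 73/8] × [-7/5, -7/9)) ∪ ([-64, 6⋅√7) × {√3})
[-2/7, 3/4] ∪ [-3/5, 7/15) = [-3/5, 3/4]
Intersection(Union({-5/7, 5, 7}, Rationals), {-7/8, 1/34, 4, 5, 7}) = {-7/8, 1/34, 4, 5, 7}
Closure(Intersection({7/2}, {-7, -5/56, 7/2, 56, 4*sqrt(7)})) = {7/2}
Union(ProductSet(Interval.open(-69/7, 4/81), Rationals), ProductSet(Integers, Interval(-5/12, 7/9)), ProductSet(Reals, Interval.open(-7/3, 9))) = Union(ProductSet(Interval.open(-69/7, 4/81), Rationals), ProductSet(Reals, Interval.open(-7/3, 9)))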